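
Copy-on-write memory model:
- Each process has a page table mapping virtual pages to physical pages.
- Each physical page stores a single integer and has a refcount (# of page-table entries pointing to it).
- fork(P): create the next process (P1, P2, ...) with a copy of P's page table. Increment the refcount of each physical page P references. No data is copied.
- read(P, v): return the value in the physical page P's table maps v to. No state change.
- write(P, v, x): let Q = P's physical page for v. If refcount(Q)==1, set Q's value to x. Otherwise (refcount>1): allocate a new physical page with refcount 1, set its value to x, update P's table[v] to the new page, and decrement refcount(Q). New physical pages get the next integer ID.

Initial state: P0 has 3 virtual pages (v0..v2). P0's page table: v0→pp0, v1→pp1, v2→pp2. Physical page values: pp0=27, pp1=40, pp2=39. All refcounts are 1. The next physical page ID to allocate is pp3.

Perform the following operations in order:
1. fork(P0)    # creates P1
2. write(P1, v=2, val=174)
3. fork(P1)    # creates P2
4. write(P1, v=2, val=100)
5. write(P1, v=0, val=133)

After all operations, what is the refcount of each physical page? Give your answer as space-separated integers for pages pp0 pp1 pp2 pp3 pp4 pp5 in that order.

Answer: 2 3 1 1 1 1

Derivation:
Op 1: fork(P0) -> P1. 3 ppages; refcounts: pp0:2 pp1:2 pp2:2
Op 2: write(P1, v2, 174). refcount(pp2)=2>1 -> COPY to pp3. 4 ppages; refcounts: pp0:2 pp1:2 pp2:1 pp3:1
Op 3: fork(P1) -> P2. 4 ppages; refcounts: pp0:3 pp1:3 pp2:1 pp3:2
Op 4: write(P1, v2, 100). refcount(pp3)=2>1 -> COPY to pp4. 5 ppages; refcounts: pp0:3 pp1:3 pp2:1 pp3:1 pp4:1
Op 5: write(P1, v0, 133). refcount(pp0)=3>1 -> COPY to pp5. 6 ppages; refcounts: pp0:2 pp1:3 pp2:1 pp3:1 pp4:1 pp5:1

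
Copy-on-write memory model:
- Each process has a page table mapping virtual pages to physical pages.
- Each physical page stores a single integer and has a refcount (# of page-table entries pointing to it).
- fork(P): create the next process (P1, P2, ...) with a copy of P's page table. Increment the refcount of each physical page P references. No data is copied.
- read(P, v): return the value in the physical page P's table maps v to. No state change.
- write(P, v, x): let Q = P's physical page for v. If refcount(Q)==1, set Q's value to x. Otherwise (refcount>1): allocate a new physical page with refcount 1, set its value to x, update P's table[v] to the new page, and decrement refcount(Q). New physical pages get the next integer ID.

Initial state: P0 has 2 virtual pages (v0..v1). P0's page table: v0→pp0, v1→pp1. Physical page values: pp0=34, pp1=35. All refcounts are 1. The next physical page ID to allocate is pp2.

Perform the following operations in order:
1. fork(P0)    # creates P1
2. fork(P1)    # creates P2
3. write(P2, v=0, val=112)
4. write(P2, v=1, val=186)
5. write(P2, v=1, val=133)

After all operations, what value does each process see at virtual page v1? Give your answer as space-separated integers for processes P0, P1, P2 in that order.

Answer: 35 35 133

Derivation:
Op 1: fork(P0) -> P1. 2 ppages; refcounts: pp0:2 pp1:2
Op 2: fork(P1) -> P2. 2 ppages; refcounts: pp0:3 pp1:3
Op 3: write(P2, v0, 112). refcount(pp0)=3>1 -> COPY to pp2. 3 ppages; refcounts: pp0:2 pp1:3 pp2:1
Op 4: write(P2, v1, 186). refcount(pp1)=3>1 -> COPY to pp3. 4 ppages; refcounts: pp0:2 pp1:2 pp2:1 pp3:1
Op 5: write(P2, v1, 133). refcount(pp3)=1 -> write in place. 4 ppages; refcounts: pp0:2 pp1:2 pp2:1 pp3:1
P0: v1 -> pp1 = 35
P1: v1 -> pp1 = 35
P2: v1 -> pp3 = 133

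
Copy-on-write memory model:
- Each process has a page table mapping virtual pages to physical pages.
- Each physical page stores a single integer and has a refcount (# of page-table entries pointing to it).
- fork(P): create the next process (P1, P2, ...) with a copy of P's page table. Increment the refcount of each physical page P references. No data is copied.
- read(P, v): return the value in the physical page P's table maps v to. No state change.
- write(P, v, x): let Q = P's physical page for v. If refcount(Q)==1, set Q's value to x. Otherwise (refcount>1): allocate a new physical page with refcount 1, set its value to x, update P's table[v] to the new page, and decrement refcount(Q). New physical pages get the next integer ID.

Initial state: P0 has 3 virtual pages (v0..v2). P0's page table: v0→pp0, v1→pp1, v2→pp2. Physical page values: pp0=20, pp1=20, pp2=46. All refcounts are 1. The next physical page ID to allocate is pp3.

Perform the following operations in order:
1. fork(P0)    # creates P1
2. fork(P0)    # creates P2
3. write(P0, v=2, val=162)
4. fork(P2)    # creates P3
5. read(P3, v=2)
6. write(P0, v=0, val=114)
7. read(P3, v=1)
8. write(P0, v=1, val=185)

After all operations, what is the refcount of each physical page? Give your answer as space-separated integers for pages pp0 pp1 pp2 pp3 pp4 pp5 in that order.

Answer: 3 3 3 1 1 1

Derivation:
Op 1: fork(P0) -> P1. 3 ppages; refcounts: pp0:2 pp1:2 pp2:2
Op 2: fork(P0) -> P2. 3 ppages; refcounts: pp0:3 pp1:3 pp2:3
Op 3: write(P0, v2, 162). refcount(pp2)=3>1 -> COPY to pp3. 4 ppages; refcounts: pp0:3 pp1:3 pp2:2 pp3:1
Op 4: fork(P2) -> P3. 4 ppages; refcounts: pp0:4 pp1:4 pp2:3 pp3:1
Op 5: read(P3, v2) -> 46. No state change.
Op 6: write(P0, v0, 114). refcount(pp0)=4>1 -> COPY to pp4. 5 ppages; refcounts: pp0:3 pp1:4 pp2:3 pp3:1 pp4:1
Op 7: read(P3, v1) -> 20. No state change.
Op 8: write(P0, v1, 185). refcount(pp1)=4>1 -> COPY to pp5. 6 ppages; refcounts: pp0:3 pp1:3 pp2:3 pp3:1 pp4:1 pp5:1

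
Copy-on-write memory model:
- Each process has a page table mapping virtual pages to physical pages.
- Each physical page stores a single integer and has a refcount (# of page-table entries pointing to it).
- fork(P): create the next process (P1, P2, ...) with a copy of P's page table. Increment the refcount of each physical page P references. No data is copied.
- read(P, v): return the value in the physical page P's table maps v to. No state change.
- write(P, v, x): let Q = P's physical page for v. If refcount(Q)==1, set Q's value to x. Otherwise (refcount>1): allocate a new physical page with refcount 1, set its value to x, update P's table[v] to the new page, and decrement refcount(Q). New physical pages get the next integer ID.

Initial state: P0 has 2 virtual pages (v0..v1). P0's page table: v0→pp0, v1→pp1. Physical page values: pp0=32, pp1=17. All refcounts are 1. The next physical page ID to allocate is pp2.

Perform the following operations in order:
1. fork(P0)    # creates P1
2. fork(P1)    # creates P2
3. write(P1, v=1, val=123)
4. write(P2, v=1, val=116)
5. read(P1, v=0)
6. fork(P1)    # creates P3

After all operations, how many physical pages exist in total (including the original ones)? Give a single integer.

Op 1: fork(P0) -> P1. 2 ppages; refcounts: pp0:2 pp1:2
Op 2: fork(P1) -> P2. 2 ppages; refcounts: pp0:3 pp1:3
Op 3: write(P1, v1, 123). refcount(pp1)=3>1 -> COPY to pp2. 3 ppages; refcounts: pp0:3 pp1:2 pp2:1
Op 4: write(P2, v1, 116). refcount(pp1)=2>1 -> COPY to pp3. 4 ppages; refcounts: pp0:3 pp1:1 pp2:1 pp3:1
Op 5: read(P1, v0) -> 32. No state change.
Op 6: fork(P1) -> P3. 4 ppages; refcounts: pp0:4 pp1:1 pp2:2 pp3:1

Answer: 4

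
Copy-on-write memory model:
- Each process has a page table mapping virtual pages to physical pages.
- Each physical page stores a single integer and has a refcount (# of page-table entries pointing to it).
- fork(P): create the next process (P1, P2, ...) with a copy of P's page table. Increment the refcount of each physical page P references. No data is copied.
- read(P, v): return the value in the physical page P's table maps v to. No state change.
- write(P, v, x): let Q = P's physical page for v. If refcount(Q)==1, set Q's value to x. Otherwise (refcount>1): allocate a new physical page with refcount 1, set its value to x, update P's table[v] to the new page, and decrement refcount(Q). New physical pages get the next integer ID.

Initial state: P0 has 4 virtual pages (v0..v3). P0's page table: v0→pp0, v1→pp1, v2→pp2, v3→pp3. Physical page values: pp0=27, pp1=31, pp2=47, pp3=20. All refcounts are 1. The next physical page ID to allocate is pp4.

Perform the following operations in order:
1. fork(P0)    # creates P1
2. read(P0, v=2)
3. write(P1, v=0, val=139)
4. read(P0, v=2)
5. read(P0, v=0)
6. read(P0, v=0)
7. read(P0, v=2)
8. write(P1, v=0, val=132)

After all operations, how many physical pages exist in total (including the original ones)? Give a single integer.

Op 1: fork(P0) -> P1. 4 ppages; refcounts: pp0:2 pp1:2 pp2:2 pp3:2
Op 2: read(P0, v2) -> 47. No state change.
Op 3: write(P1, v0, 139). refcount(pp0)=2>1 -> COPY to pp4. 5 ppages; refcounts: pp0:1 pp1:2 pp2:2 pp3:2 pp4:1
Op 4: read(P0, v2) -> 47. No state change.
Op 5: read(P0, v0) -> 27. No state change.
Op 6: read(P0, v0) -> 27. No state change.
Op 7: read(P0, v2) -> 47. No state change.
Op 8: write(P1, v0, 132). refcount(pp4)=1 -> write in place. 5 ppages; refcounts: pp0:1 pp1:2 pp2:2 pp3:2 pp4:1

Answer: 5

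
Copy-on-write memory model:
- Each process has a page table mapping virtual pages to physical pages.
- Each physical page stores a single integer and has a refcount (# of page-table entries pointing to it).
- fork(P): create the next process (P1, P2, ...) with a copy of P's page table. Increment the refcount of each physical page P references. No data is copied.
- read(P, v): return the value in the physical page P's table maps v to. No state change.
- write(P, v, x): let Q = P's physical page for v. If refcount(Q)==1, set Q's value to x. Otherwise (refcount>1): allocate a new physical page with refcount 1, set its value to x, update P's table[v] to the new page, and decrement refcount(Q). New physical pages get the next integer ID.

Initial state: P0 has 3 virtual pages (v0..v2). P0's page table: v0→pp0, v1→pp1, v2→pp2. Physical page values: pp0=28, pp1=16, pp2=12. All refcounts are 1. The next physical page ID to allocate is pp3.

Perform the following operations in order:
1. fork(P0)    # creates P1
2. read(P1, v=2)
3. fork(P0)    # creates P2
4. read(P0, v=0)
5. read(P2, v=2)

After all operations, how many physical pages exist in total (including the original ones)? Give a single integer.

Answer: 3

Derivation:
Op 1: fork(P0) -> P1. 3 ppages; refcounts: pp0:2 pp1:2 pp2:2
Op 2: read(P1, v2) -> 12. No state change.
Op 3: fork(P0) -> P2. 3 ppages; refcounts: pp0:3 pp1:3 pp2:3
Op 4: read(P0, v0) -> 28. No state change.
Op 5: read(P2, v2) -> 12. No state change.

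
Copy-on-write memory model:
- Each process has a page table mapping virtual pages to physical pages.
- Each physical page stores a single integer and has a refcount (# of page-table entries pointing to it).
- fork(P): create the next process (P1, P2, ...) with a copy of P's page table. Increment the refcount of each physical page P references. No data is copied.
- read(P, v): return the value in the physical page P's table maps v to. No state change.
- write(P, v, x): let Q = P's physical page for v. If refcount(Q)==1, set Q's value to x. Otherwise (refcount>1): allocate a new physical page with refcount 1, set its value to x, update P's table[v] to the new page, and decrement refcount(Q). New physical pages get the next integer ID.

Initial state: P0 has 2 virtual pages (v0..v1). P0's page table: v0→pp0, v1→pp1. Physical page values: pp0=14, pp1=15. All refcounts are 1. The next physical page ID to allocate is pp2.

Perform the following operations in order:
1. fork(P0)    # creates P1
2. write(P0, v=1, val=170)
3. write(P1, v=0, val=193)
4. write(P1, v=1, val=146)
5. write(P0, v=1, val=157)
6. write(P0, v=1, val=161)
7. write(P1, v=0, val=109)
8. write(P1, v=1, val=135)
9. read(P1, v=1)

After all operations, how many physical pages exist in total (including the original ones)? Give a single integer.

Answer: 4

Derivation:
Op 1: fork(P0) -> P1. 2 ppages; refcounts: pp0:2 pp1:2
Op 2: write(P0, v1, 170). refcount(pp1)=2>1 -> COPY to pp2. 3 ppages; refcounts: pp0:2 pp1:1 pp2:1
Op 3: write(P1, v0, 193). refcount(pp0)=2>1 -> COPY to pp3. 4 ppages; refcounts: pp0:1 pp1:1 pp2:1 pp3:1
Op 4: write(P1, v1, 146). refcount(pp1)=1 -> write in place. 4 ppages; refcounts: pp0:1 pp1:1 pp2:1 pp3:1
Op 5: write(P0, v1, 157). refcount(pp2)=1 -> write in place. 4 ppages; refcounts: pp0:1 pp1:1 pp2:1 pp3:1
Op 6: write(P0, v1, 161). refcount(pp2)=1 -> write in place. 4 ppages; refcounts: pp0:1 pp1:1 pp2:1 pp3:1
Op 7: write(P1, v0, 109). refcount(pp3)=1 -> write in place. 4 ppages; refcounts: pp0:1 pp1:1 pp2:1 pp3:1
Op 8: write(P1, v1, 135). refcount(pp1)=1 -> write in place. 4 ppages; refcounts: pp0:1 pp1:1 pp2:1 pp3:1
Op 9: read(P1, v1) -> 135. No state change.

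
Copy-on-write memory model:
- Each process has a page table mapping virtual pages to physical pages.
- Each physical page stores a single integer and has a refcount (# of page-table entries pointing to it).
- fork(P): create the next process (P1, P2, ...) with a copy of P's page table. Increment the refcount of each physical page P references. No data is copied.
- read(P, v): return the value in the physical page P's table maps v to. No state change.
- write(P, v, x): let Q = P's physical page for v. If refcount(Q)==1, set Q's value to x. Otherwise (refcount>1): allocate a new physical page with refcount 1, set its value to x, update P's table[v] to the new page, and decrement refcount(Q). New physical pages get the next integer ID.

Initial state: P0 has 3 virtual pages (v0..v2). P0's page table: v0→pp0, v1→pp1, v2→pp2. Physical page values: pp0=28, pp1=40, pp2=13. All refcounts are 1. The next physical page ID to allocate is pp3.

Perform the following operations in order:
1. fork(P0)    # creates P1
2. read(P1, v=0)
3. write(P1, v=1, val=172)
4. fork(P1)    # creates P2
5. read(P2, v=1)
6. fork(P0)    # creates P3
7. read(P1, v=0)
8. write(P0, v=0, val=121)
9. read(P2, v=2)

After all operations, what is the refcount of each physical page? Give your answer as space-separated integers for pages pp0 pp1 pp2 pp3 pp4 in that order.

Answer: 3 2 4 2 1

Derivation:
Op 1: fork(P0) -> P1. 3 ppages; refcounts: pp0:2 pp1:2 pp2:2
Op 2: read(P1, v0) -> 28. No state change.
Op 3: write(P1, v1, 172). refcount(pp1)=2>1 -> COPY to pp3. 4 ppages; refcounts: pp0:2 pp1:1 pp2:2 pp3:1
Op 4: fork(P1) -> P2. 4 ppages; refcounts: pp0:3 pp1:1 pp2:3 pp3:2
Op 5: read(P2, v1) -> 172. No state change.
Op 6: fork(P0) -> P3. 4 ppages; refcounts: pp0:4 pp1:2 pp2:4 pp3:2
Op 7: read(P1, v0) -> 28. No state change.
Op 8: write(P0, v0, 121). refcount(pp0)=4>1 -> COPY to pp4. 5 ppages; refcounts: pp0:3 pp1:2 pp2:4 pp3:2 pp4:1
Op 9: read(P2, v2) -> 13. No state change.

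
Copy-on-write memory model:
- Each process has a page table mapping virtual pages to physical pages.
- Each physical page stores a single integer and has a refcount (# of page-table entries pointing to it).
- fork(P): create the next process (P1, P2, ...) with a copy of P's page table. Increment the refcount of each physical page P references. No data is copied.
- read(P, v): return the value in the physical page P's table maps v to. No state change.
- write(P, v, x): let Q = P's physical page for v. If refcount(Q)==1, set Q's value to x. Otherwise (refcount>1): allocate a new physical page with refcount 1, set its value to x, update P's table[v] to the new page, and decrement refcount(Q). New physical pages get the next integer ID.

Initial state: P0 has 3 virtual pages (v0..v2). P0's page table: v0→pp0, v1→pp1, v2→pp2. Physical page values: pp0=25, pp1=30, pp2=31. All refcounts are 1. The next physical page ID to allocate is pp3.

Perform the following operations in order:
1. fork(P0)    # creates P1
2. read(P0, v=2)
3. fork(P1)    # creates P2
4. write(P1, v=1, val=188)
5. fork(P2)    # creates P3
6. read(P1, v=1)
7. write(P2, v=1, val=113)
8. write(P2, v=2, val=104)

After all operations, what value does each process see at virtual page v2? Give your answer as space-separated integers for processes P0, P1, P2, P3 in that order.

Answer: 31 31 104 31

Derivation:
Op 1: fork(P0) -> P1. 3 ppages; refcounts: pp0:2 pp1:2 pp2:2
Op 2: read(P0, v2) -> 31. No state change.
Op 3: fork(P1) -> P2. 3 ppages; refcounts: pp0:3 pp1:3 pp2:3
Op 4: write(P1, v1, 188). refcount(pp1)=3>1 -> COPY to pp3. 4 ppages; refcounts: pp0:3 pp1:2 pp2:3 pp3:1
Op 5: fork(P2) -> P3. 4 ppages; refcounts: pp0:4 pp1:3 pp2:4 pp3:1
Op 6: read(P1, v1) -> 188. No state change.
Op 7: write(P2, v1, 113). refcount(pp1)=3>1 -> COPY to pp4. 5 ppages; refcounts: pp0:4 pp1:2 pp2:4 pp3:1 pp4:1
Op 8: write(P2, v2, 104). refcount(pp2)=4>1 -> COPY to pp5. 6 ppages; refcounts: pp0:4 pp1:2 pp2:3 pp3:1 pp4:1 pp5:1
P0: v2 -> pp2 = 31
P1: v2 -> pp2 = 31
P2: v2 -> pp5 = 104
P3: v2 -> pp2 = 31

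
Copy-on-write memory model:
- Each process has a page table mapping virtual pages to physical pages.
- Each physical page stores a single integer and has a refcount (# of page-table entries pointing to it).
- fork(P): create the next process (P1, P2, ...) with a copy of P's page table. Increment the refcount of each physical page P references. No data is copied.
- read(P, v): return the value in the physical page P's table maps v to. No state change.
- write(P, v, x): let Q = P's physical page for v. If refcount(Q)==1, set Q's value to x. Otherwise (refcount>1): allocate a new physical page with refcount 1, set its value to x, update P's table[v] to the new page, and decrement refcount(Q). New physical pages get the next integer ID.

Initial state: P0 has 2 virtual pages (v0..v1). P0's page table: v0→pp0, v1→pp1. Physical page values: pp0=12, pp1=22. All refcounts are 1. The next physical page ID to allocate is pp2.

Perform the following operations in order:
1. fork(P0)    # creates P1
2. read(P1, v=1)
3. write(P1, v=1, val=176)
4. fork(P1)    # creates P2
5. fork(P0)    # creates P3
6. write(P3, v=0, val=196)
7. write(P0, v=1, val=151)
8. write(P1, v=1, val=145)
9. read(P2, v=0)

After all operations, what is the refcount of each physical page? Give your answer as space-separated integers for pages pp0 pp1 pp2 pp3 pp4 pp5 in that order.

Answer: 3 1 1 1 1 1

Derivation:
Op 1: fork(P0) -> P1. 2 ppages; refcounts: pp0:2 pp1:2
Op 2: read(P1, v1) -> 22. No state change.
Op 3: write(P1, v1, 176). refcount(pp1)=2>1 -> COPY to pp2. 3 ppages; refcounts: pp0:2 pp1:1 pp2:1
Op 4: fork(P1) -> P2. 3 ppages; refcounts: pp0:3 pp1:1 pp2:2
Op 5: fork(P0) -> P3. 3 ppages; refcounts: pp0:4 pp1:2 pp2:2
Op 6: write(P3, v0, 196). refcount(pp0)=4>1 -> COPY to pp3. 4 ppages; refcounts: pp0:3 pp1:2 pp2:2 pp3:1
Op 7: write(P0, v1, 151). refcount(pp1)=2>1 -> COPY to pp4. 5 ppages; refcounts: pp0:3 pp1:1 pp2:2 pp3:1 pp4:1
Op 8: write(P1, v1, 145). refcount(pp2)=2>1 -> COPY to pp5. 6 ppages; refcounts: pp0:3 pp1:1 pp2:1 pp3:1 pp4:1 pp5:1
Op 9: read(P2, v0) -> 12. No state change.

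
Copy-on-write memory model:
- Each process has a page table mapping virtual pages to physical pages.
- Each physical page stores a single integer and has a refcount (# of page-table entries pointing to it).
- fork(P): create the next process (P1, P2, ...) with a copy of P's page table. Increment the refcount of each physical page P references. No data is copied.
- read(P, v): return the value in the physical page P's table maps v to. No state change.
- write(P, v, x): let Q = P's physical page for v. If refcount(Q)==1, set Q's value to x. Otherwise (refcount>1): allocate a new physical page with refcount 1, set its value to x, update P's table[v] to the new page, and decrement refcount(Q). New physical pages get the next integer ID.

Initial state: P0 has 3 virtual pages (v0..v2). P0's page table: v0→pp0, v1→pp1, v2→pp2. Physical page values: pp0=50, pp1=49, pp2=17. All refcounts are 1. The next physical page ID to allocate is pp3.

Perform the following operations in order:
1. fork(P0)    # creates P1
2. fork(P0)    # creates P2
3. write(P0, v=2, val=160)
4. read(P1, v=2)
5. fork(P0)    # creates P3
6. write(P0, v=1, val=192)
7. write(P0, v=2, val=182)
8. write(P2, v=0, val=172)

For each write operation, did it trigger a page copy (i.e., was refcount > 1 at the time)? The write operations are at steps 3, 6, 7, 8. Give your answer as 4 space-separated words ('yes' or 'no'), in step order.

Op 1: fork(P0) -> P1. 3 ppages; refcounts: pp0:2 pp1:2 pp2:2
Op 2: fork(P0) -> P2. 3 ppages; refcounts: pp0:3 pp1:3 pp2:3
Op 3: write(P0, v2, 160). refcount(pp2)=3>1 -> COPY to pp3. 4 ppages; refcounts: pp0:3 pp1:3 pp2:2 pp3:1
Op 4: read(P1, v2) -> 17. No state change.
Op 5: fork(P0) -> P3. 4 ppages; refcounts: pp0:4 pp1:4 pp2:2 pp3:2
Op 6: write(P0, v1, 192). refcount(pp1)=4>1 -> COPY to pp4. 5 ppages; refcounts: pp0:4 pp1:3 pp2:2 pp3:2 pp4:1
Op 7: write(P0, v2, 182). refcount(pp3)=2>1 -> COPY to pp5. 6 ppages; refcounts: pp0:4 pp1:3 pp2:2 pp3:1 pp4:1 pp5:1
Op 8: write(P2, v0, 172). refcount(pp0)=4>1 -> COPY to pp6. 7 ppages; refcounts: pp0:3 pp1:3 pp2:2 pp3:1 pp4:1 pp5:1 pp6:1

yes yes yes yes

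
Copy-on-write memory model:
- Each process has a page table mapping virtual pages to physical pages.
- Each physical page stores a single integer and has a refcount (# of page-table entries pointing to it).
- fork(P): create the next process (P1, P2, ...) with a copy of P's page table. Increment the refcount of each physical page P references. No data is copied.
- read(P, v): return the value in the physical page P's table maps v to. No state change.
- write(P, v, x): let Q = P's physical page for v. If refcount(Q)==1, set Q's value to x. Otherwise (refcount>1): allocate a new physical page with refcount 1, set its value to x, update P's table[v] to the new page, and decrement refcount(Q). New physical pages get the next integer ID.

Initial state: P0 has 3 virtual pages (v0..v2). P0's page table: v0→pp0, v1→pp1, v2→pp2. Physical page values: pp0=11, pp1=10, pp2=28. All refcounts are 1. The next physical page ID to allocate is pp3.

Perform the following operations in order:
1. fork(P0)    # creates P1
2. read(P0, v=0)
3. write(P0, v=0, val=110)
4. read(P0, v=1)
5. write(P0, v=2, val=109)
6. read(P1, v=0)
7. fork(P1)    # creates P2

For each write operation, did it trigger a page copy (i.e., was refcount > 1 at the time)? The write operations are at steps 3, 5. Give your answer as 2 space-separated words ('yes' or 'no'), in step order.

Op 1: fork(P0) -> P1. 3 ppages; refcounts: pp0:2 pp1:2 pp2:2
Op 2: read(P0, v0) -> 11. No state change.
Op 3: write(P0, v0, 110). refcount(pp0)=2>1 -> COPY to pp3. 4 ppages; refcounts: pp0:1 pp1:2 pp2:2 pp3:1
Op 4: read(P0, v1) -> 10. No state change.
Op 5: write(P0, v2, 109). refcount(pp2)=2>1 -> COPY to pp4. 5 ppages; refcounts: pp0:1 pp1:2 pp2:1 pp3:1 pp4:1
Op 6: read(P1, v0) -> 11. No state change.
Op 7: fork(P1) -> P2. 5 ppages; refcounts: pp0:2 pp1:3 pp2:2 pp3:1 pp4:1

yes yes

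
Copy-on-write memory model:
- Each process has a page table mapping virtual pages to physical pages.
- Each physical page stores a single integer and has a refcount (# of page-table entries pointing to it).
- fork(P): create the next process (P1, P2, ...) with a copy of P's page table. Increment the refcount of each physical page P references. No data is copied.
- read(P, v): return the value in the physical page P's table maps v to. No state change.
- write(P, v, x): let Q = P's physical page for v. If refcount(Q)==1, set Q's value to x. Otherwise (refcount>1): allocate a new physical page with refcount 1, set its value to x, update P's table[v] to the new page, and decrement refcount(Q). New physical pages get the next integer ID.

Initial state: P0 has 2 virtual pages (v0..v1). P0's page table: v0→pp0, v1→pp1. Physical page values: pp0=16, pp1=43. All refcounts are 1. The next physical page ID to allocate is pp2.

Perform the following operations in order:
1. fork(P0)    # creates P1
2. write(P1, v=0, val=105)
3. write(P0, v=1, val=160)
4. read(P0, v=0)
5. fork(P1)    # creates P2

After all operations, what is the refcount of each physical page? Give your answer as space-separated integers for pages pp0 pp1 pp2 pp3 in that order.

Op 1: fork(P0) -> P1. 2 ppages; refcounts: pp0:2 pp1:2
Op 2: write(P1, v0, 105). refcount(pp0)=2>1 -> COPY to pp2. 3 ppages; refcounts: pp0:1 pp1:2 pp2:1
Op 3: write(P0, v1, 160). refcount(pp1)=2>1 -> COPY to pp3. 4 ppages; refcounts: pp0:1 pp1:1 pp2:1 pp3:1
Op 4: read(P0, v0) -> 16. No state change.
Op 5: fork(P1) -> P2. 4 ppages; refcounts: pp0:1 pp1:2 pp2:2 pp3:1

Answer: 1 2 2 1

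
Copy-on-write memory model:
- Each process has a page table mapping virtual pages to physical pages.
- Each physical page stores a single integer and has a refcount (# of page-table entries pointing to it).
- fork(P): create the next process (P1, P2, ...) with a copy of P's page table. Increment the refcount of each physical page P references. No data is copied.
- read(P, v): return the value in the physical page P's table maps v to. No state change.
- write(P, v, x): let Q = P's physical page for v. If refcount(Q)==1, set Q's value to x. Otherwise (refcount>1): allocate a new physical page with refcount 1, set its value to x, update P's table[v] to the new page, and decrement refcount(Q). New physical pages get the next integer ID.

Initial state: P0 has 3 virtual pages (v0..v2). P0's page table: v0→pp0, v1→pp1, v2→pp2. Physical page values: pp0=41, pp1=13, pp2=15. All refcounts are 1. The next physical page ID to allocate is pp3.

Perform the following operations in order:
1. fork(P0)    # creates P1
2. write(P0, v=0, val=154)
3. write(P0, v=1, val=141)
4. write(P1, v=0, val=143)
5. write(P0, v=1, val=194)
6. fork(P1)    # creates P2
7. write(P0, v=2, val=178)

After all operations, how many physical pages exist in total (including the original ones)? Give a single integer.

Answer: 6

Derivation:
Op 1: fork(P0) -> P1. 3 ppages; refcounts: pp0:2 pp1:2 pp2:2
Op 2: write(P0, v0, 154). refcount(pp0)=2>1 -> COPY to pp3. 4 ppages; refcounts: pp0:1 pp1:2 pp2:2 pp3:1
Op 3: write(P0, v1, 141). refcount(pp1)=2>1 -> COPY to pp4. 5 ppages; refcounts: pp0:1 pp1:1 pp2:2 pp3:1 pp4:1
Op 4: write(P1, v0, 143). refcount(pp0)=1 -> write in place. 5 ppages; refcounts: pp0:1 pp1:1 pp2:2 pp3:1 pp4:1
Op 5: write(P0, v1, 194). refcount(pp4)=1 -> write in place. 5 ppages; refcounts: pp0:1 pp1:1 pp2:2 pp3:1 pp4:1
Op 6: fork(P1) -> P2. 5 ppages; refcounts: pp0:2 pp1:2 pp2:3 pp3:1 pp4:1
Op 7: write(P0, v2, 178). refcount(pp2)=3>1 -> COPY to pp5. 6 ppages; refcounts: pp0:2 pp1:2 pp2:2 pp3:1 pp4:1 pp5:1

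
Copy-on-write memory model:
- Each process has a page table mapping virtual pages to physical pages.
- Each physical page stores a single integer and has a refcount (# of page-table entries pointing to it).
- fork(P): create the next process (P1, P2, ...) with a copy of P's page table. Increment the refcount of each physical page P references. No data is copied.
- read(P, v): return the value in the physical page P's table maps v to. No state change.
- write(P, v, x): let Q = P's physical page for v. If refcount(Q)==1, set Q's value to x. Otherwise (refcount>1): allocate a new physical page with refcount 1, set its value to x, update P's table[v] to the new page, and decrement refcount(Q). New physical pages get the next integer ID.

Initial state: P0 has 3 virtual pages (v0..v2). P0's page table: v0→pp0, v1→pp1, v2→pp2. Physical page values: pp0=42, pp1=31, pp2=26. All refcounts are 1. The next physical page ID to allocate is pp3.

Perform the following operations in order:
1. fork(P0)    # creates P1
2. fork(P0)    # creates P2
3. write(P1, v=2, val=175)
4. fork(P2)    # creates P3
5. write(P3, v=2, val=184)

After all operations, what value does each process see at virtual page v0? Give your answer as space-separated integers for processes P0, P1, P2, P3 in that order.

Op 1: fork(P0) -> P1. 3 ppages; refcounts: pp0:2 pp1:2 pp2:2
Op 2: fork(P0) -> P2. 3 ppages; refcounts: pp0:3 pp1:3 pp2:3
Op 3: write(P1, v2, 175). refcount(pp2)=3>1 -> COPY to pp3. 4 ppages; refcounts: pp0:3 pp1:3 pp2:2 pp3:1
Op 4: fork(P2) -> P3. 4 ppages; refcounts: pp0:4 pp1:4 pp2:3 pp3:1
Op 5: write(P3, v2, 184). refcount(pp2)=3>1 -> COPY to pp4. 5 ppages; refcounts: pp0:4 pp1:4 pp2:2 pp3:1 pp4:1
P0: v0 -> pp0 = 42
P1: v0 -> pp0 = 42
P2: v0 -> pp0 = 42
P3: v0 -> pp0 = 42

Answer: 42 42 42 42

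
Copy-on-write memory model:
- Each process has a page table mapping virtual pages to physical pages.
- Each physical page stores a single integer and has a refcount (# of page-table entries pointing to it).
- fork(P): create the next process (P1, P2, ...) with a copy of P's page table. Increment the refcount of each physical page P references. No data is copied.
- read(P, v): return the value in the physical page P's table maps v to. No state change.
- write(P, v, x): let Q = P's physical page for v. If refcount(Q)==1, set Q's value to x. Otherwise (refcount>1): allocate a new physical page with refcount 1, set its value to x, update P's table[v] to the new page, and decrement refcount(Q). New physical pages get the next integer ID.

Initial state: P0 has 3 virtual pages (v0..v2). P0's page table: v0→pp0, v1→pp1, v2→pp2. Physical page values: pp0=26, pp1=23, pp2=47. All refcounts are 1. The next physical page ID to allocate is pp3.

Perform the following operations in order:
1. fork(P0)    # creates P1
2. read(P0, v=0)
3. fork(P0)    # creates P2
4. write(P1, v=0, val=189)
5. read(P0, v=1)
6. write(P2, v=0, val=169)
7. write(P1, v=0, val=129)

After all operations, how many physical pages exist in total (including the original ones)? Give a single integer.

Op 1: fork(P0) -> P1. 3 ppages; refcounts: pp0:2 pp1:2 pp2:2
Op 2: read(P0, v0) -> 26. No state change.
Op 3: fork(P0) -> P2. 3 ppages; refcounts: pp0:3 pp1:3 pp2:3
Op 4: write(P1, v0, 189). refcount(pp0)=3>1 -> COPY to pp3. 4 ppages; refcounts: pp0:2 pp1:3 pp2:3 pp3:1
Op 5: read(P0, v1) -> 23. No state change.
Op 6: write(P2, v0, 169). refcount(pp0)=2>1 -> COPY to pp4. 5 ppages; refcounts: pp0:1 pp1:3 pp2:3 pp3:1 pp4:1
Op 7: write(P1, v0, 129). refcount(pp3)=1 -> write in place. 5 ppages; refcounts: pp0:1 pp1:3 pp2:3 pp3:1 pp4:1

Answer: 5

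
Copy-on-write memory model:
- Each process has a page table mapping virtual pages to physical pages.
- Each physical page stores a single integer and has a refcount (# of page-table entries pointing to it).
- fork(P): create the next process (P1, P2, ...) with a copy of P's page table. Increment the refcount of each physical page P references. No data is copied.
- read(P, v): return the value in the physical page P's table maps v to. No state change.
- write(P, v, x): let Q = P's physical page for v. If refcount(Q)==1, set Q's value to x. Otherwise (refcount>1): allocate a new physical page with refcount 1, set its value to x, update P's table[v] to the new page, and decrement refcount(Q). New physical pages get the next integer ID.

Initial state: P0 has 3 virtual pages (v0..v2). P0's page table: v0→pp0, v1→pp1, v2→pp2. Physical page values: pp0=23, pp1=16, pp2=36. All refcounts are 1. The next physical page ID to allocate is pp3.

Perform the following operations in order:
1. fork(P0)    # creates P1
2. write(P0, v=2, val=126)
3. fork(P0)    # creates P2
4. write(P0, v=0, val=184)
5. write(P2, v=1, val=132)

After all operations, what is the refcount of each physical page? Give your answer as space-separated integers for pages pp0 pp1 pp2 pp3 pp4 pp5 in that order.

Op 1: fork(P0) -> P1. 3 ppages; refcounts: pp0:2 pp1:2 pp2:2
Op 2: write(P0, v2, 126). refcount(pp2)=2>1 -> COPY to pp3. 4 ppages; refcounts: pp0:2 pp1:2 pp2:1 pp3:1
Op 3: fork(P0) -> P2. 4 ppages; refcounts: pp0:3 pp1:3 pp2:1 pp3:2
Op 4: write(P0, v0, 184). refcount(pp0)=3>1 -> COPY to pp4. 5 ppages; refcounts: pp0:2 pp1:3 pp2:1 pp3:2 pp4:1
Op 5: write(P2, v1, 132). refcount(pp1)=3>1 -> COPY to pp5. 6 ppages; refcounts: pp0:2 pp1:2 pp2:1 pp3:2 pp4:1 pp5:1

Answer: 2 2 1 2 1 1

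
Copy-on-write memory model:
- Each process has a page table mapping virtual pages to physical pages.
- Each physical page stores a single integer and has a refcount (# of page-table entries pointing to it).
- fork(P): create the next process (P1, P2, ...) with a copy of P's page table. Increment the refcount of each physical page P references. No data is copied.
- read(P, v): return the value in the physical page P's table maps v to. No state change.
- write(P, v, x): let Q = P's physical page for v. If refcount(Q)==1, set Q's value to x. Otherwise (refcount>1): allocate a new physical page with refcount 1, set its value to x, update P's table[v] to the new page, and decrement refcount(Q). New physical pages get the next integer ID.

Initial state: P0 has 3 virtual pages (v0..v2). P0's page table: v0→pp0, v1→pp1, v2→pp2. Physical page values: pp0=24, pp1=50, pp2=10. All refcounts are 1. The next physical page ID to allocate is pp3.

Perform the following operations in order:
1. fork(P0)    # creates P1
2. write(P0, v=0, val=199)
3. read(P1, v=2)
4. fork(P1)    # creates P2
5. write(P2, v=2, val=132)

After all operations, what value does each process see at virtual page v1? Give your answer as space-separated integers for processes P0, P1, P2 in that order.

Answer: 50 50 50

Derivation:
Op 1: fork(P0) -> P1. 3 ppages; refcounts: pp0:2 pp1:2 pp2:2
Op 2: write(P0, v0, 199). refcount(pp0)=2>1 -> COPY to pp3. 4 ppages; refcounts: pp0:1 pp1:2 pp2:2 pp3:1
Op 3: read(P1, v2) -> 10. No state change.
Op 4: fork(P1) -> P2. 4 ppages; refcounts: pp0:2 pp1:3 pp2:3 pp3:1
Op 5: write(P2, v2, 132). refcount(pp2)=3>1 -> COPY to pp4. 5 ppages; refcounts: pp0:2 pp1:3 pp2:2 pp3:1 pp4:1
P0: v1 -> pp1 = 50
P1: v1 -> pp1 = 50
P2: v1 -> pp1 = 50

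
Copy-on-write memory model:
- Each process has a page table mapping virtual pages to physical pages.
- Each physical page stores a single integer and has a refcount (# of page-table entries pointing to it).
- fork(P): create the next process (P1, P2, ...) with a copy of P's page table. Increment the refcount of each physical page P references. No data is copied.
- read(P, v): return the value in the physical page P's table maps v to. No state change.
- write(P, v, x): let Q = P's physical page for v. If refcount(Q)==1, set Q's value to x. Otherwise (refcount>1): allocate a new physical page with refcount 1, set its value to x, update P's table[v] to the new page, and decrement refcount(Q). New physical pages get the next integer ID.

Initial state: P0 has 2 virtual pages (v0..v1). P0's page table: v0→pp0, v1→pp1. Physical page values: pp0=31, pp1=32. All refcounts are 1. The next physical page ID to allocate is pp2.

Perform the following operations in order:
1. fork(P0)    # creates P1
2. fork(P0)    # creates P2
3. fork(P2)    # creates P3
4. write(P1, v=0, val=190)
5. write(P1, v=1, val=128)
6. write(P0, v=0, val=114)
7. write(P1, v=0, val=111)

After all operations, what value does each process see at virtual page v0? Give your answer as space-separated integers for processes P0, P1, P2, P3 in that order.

Answer: 114 111 31 31

Derivation:
Op 1: fork(P0) -> P1. 2 ppages; refcounts: pp0:2 pp1:2
Op 2: fork(P0) -> P2. 2 ppages; refcounts: pp0:3 pp1:3
Op 3: fork(P2) -> P3. 2 ppages; refcounts: pp0:4 pp1:4
Op 4: write(P1, v0, 190). refcount(pp0)=4>1 -> COPY to pp2. 3 ppages; refcounts: pp0:3 pp1:4 pp2:1
Op 5: write(P1, v1, 128). refcount(pp1)=4>1 -> COPY to pp3. 4 ppages; refcounts: pp0:3 pp1:3 pp2:1 pp3:1
Op 6: write(P0, v0, 114). refcount(pp0)=3>1 -> COPY to pp4. 5 ppages; refcounts: pp0:2 pp1:3 pp2:1 pp3:1 pp4:1
Op 7: write(P1, v0, 111). refcount(pp2)=1 -> write in place. 5 ppages; refcounts: pp0:2 pp1:3 pp2:1 pp3:1 pp4:1
P0: v0 -> pp4 = 114
P1: v0 -> pp2 = 111
P2: v0 -> pp0 = 31
P3: v0 -> pp0 = 31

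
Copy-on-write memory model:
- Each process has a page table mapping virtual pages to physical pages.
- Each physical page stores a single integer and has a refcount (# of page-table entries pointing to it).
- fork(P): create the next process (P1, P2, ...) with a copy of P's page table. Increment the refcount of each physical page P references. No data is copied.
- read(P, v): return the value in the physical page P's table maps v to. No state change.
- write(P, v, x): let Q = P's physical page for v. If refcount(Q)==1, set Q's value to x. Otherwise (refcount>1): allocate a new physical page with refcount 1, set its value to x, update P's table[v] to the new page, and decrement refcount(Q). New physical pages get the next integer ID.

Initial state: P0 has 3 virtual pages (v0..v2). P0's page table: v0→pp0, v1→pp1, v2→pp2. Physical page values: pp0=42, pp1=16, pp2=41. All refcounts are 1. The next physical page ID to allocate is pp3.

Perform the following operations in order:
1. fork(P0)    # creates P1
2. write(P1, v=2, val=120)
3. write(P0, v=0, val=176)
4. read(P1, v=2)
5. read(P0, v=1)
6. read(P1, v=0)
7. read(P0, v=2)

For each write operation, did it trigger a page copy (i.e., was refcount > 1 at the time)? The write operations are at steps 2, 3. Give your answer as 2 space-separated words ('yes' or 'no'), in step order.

Op 1: fork(P0) -> P1. 3 ppages; refcounts: pp0:2 pp1:2 pp2:2
Op 2: write(P1, v2, 120). refcount(pp2)=2>1 -> COPY to pp3. 4 ppages; refcounts: pp0:2 pp1:2 pp2:1 pp3:1
Op 3: write(P0, v0, 176). refcount(pp0)=2>1 -> COPY to pp4. 5 ppages; refcounts: pp0:1 pp1:2 pp2:1 pp3:1 pp4:1
Op 4: read(P1, v2) -> 120. No state change.
Op 5: read(P0, v1) -> 16. No state change.
Op 6: read(P1, v0) -> 42. No state change.
Op 7: read(P0, v2) -> 41. No state change.

yes yes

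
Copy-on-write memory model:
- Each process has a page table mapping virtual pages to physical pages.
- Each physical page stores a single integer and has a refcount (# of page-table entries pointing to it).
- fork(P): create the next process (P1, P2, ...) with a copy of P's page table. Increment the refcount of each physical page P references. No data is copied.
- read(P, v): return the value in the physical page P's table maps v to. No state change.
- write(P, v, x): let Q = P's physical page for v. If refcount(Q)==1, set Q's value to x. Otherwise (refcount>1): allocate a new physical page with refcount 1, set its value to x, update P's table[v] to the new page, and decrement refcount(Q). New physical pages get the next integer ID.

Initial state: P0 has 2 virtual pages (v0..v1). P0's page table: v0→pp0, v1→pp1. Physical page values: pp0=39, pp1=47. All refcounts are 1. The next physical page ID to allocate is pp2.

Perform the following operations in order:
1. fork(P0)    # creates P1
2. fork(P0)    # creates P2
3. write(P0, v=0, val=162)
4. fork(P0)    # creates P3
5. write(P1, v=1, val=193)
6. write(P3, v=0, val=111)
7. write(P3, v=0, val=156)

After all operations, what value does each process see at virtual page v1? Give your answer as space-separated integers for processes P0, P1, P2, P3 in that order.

Answer: 47 193 47 47

Derivation:
Op 1: fork(P0) -> P1. 2 ppages; refcounts: pp0:2 pp1:2
Op 2: fork(P0) -> P2. 2 ppages; refcounts: pp0:3 pp1:3
Op 3: write(P0, v0, 162). refcount(pp0)=3>1 -> COPY to pp2. 3 ppages; refcounts: pp0:2 pp1:3 pp2:1
Op 4: fork(P0) -> P3. 3 ppages; refcounts: pp0:2 pp1:4 pp2:2
Op 5: write(P1, v1, 193). refcount(pp1)=4>1 -> COPY to pp3. 4 ppages; refcounts: pp0:2 pp1:3 pp2:2 pp3:1
Op 6: write(P3, v0, 111). refcount(pp2)=2>1 -> COPY to pp4. 5 ppages; refcounts: pp0:2 pp1:3 pp2:1 pp3:1 pp4:1
Op 7: write(P3, v0, 156). refcount(pp4)=1 -> write in place. 5 ppages; refcounts: pp0:2 pp1:3 pp2:1 pp3:1 pp4:1
P0: v1 -> pp1 = 47
P1: v1 -> pp3 = 193
P2: v1 -> pp1 = 47
P3: v1 -> pp1 = 47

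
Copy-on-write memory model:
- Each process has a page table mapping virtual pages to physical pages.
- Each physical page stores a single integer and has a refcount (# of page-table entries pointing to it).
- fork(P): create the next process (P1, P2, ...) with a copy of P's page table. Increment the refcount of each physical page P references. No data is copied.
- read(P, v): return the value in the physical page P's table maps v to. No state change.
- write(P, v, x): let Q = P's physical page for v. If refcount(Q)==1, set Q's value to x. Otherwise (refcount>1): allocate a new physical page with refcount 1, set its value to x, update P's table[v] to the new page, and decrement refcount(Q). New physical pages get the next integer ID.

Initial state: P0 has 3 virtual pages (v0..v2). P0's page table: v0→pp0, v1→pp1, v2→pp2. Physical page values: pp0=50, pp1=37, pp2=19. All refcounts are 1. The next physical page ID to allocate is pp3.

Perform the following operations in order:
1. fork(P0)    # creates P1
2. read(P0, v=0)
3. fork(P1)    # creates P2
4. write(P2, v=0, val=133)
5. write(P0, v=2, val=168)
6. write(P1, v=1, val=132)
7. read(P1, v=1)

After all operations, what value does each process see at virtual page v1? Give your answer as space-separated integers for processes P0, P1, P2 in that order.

Answer: 37 132 37

Derivation:
Op 1: fork(P0) -> P1. 3 ppages; refcounts: pp0:2 pp1:2 pp2:2
Op 2: read(P0, v0) -> 50. No state change.
Op 3: fork(P1) -> P2. 3 ppages; refcounts: pp0:3 pp1:3 pp2:3
Op 4: write(P2, v0, 133). refcount(pp0)=3>1 -> COPY to pp3. 4 ppages; refcounts: pp0:2 pp1:3 pp2:3 pp3:1
Op 5: write(P0, v2, 168). refcount(pp2)=3>1 -> COPY to pp4. 5 ppages; refcounts: pp0:2 pp1:3 pp2:2 pp3:1 pp4:1
Op 6: write(P1, v1, 132). refcount(pp1)=3>1 -> COPY to pp5. 6 ppages; refcounts: pp0:2 pp1:2 pp2:2 pp3:1 pp4:1 pp5:1
Op 7: read(P1, v1) -> 132. No state change.
P0: v1 -> pp1 = 37
P1: v1 -> pp5 = 132
P2: v1 -> pp1 = 37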